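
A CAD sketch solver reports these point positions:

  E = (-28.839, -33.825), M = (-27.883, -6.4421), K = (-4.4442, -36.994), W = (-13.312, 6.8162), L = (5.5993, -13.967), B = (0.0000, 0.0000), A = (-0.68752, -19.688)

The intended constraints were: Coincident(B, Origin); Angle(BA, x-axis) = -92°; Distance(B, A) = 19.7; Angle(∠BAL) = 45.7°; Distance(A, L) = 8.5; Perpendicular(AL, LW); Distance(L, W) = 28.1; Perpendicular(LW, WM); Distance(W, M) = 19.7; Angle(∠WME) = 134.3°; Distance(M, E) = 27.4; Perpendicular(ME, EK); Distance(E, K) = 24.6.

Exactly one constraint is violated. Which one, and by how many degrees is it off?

Perpendicular(ME, EK) — off by 5.40°.

B = (0.00, 0.00) ✓; BA at -92.00° ✓; |BA| = 19.70 ✓; ∠BAL = 45.70° ✓; |AL| = 8.500 ✓; ∠(AL, LW) = 90.00° ✓; |LW| = 28.10 ✓; ∠(LW, WM) = 90.00° ✓; |WM| = 19.70 ✓; ∠WME = 134.3° ✓; |ME| = 27.40 ✓; ∠(ME, EK) = 84.60° ✗; |EK| = 24.60 ✓.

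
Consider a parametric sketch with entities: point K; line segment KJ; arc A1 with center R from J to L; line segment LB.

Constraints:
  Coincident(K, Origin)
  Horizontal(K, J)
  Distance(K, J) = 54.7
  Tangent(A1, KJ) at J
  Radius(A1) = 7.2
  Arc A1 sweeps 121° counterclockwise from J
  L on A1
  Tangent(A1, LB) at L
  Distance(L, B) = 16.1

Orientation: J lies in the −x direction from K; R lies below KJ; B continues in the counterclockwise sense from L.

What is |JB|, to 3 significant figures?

24.8

On A1, J sits at bearing 90° from R; a 121° counterclockwise sweep puts L at bearing 211°, so L = R + 7.2·(cos 211°, sin 211°) = (-60.9, -10.9). The tangent condition forces RL to be normal to LB, so LB runs along (−sin 211°, cos 211°); with |LB| = 16.1, B = (-52.6, -24.7). Then |JB| = |B − J| = 24.8.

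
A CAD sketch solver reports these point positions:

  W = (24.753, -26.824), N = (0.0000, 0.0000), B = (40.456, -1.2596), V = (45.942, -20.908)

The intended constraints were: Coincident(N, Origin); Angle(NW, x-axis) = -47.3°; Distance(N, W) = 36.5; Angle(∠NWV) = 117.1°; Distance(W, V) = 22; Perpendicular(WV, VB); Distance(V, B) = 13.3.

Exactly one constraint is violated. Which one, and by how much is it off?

Distance(V, B) = 13.3 — off by 7.10.

N = (0.00, 0.00) ✓; NW at -47.30° ✓; |NW| = 36.50 ✓; ∠NWV = 117.1° ✓; |WV| = 22.00 ✓; ∠(WV, VB) = 90.00° ✓; |VB| = 20.40 ✗.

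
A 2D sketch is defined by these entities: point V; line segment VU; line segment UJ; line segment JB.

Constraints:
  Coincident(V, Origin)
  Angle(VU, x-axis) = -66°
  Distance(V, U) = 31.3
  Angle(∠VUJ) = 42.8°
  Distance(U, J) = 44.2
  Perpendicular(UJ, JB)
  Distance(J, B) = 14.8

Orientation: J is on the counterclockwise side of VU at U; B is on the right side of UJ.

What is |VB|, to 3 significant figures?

41.9

V is at the origin; VU runs at -66.0° with length 31.3, so U = 31.3·(cos -66.0°, sin -66.0°) = (12.7, -28.6). ∠VUJ = 42.8°, so UJ runs at -66.0° + (180° − 42.8°) = 71.2° from the x-axis; with |UJ| = 44.2, J = U + 44.2·(cos 71.2°, sin 71.2°) = (27.0, 13.2). UJ is perpendicular to JB; with |JB| = 14.8 on the right of UJ, B = J + 14.8·(0.947, -0.322) = (41.0, 8.48). Then |VB| = |B − V| = 41.9.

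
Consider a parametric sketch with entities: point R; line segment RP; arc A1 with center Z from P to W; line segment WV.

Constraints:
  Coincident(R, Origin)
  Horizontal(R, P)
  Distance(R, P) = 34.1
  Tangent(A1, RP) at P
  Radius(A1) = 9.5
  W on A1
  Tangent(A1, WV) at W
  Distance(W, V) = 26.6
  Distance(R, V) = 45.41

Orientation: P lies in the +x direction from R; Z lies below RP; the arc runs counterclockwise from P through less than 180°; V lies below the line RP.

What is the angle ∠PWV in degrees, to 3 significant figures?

133°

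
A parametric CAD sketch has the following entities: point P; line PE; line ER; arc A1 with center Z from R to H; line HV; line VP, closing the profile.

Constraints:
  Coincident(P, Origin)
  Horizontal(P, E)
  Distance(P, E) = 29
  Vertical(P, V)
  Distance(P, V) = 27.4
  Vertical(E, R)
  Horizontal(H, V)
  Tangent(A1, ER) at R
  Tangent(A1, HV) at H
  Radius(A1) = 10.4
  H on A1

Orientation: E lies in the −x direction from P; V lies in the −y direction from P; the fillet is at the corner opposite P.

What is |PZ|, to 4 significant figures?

25.20

P is at the origin; P and E share the same y with |PE| = 29.0 and E on the −x side, so E = (-29.00, 0.000). P and V share the same x with |PV| = 27.4 and V on the −y side, so V = (0.000, -27.40). The virtual corner opposite P is at (-29.00, -27.40). A1 meets ER tangentially, so ZR is at right angles to ER and tangency of A1 to HV means the radius ZH is perpendicular to HV, with radius 10.4, so the center Z sits 10.4 in from both sides at Z = (-18.60, -17.00). Then |PZ| = |Z − P| = 25.20.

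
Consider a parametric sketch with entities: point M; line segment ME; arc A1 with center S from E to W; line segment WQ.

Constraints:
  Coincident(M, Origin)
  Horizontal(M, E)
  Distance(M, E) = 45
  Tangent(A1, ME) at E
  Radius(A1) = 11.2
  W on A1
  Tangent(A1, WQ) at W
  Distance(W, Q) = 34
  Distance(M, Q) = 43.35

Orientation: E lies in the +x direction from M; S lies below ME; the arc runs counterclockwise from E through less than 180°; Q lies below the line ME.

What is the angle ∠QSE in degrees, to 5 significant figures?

138.14°

Checks: |SW| = 11.20 ✓; ∠(SW, WQ) = 90.00° ✓; |WQ| = 34.00 ✓; |MQ| = 43.35 ✓.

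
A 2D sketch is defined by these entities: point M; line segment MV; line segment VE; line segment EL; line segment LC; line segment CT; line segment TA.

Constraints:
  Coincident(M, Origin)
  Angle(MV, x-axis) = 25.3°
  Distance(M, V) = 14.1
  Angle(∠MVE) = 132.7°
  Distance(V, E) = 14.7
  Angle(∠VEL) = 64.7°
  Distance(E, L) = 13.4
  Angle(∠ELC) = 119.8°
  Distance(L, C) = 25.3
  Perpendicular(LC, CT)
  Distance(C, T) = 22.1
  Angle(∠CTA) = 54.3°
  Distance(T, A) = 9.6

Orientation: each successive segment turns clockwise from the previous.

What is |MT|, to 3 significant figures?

20.1

∠ELC = 119.8° gives LC at 162° from the x-axis; with |LC| = 25.3, C = (-7.60, -0.960). LC ⟂ CT, so CT runs at 72.5°; with |CT| = 22.1, T = (-0.954, 20.1). Then |MT| = |T − M| = 20.1.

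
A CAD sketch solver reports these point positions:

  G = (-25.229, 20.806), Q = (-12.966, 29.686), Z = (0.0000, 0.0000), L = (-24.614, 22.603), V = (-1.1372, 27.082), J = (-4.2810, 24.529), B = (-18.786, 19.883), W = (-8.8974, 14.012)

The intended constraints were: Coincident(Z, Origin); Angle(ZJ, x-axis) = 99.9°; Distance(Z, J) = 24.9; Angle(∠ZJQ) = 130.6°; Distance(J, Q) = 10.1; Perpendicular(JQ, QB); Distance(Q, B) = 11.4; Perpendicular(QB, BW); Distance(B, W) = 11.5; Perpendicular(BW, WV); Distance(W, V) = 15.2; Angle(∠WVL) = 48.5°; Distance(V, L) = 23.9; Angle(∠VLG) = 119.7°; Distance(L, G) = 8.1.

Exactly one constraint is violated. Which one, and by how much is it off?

Distance(L, G) = 8.1 — off by 6.20.

Z = (0.00, 0.00) ✓; ZJ at 99.90° ✓; |ZJ| = 24.90 ✓; ∠ZJQ = 130.6° ✓; |JQ| = 10.10 ✓; ∠(JQ, QB) = 90.00° ✓; |QB| = 11.40 ✓; ∠(QB, BW) = 90.00° ✓; |BW| = 11.50 ✓; ∠(BW, WV) = 90.00° ✓; |WV| = 15.20 ✓; ∠WVL = 48.50° ✓; |VL| = 23.90 ✓; ∠VLG = 119.7° ✓; |LG| = 1.899 ✗.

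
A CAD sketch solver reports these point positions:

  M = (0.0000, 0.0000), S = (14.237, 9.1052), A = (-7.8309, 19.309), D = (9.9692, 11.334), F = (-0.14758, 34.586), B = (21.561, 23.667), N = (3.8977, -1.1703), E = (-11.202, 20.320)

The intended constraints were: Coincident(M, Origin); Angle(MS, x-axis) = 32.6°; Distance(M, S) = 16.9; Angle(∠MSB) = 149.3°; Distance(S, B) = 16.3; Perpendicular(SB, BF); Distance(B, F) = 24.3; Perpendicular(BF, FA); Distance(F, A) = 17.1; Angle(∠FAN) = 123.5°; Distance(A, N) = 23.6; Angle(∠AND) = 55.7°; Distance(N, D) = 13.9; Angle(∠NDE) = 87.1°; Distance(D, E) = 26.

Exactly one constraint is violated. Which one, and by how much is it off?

Distance(D, E) = 26 — off by 3.00.

M = (0.00, 0.00) ✓; MS at 32.60° ✓; |MS| = 16.90 ✓; ∠MSB = 149.3° ✓; |SB| = 16.30 ✓; ∠(SB, BF) = 90.00° ✓; |BF| = 24.30 ✓; ∠(BF, FA) = 90.00° ✓; |FA| = 17.10 ✓; ∠FAN = 123.5° ✓; |AN| = 23.60 ✓; ∠AND = 55.70° ✓; |ND| = 13.90 ✓; ∠NDE = 87.10° ✓; |DE| = 23.00 ✗.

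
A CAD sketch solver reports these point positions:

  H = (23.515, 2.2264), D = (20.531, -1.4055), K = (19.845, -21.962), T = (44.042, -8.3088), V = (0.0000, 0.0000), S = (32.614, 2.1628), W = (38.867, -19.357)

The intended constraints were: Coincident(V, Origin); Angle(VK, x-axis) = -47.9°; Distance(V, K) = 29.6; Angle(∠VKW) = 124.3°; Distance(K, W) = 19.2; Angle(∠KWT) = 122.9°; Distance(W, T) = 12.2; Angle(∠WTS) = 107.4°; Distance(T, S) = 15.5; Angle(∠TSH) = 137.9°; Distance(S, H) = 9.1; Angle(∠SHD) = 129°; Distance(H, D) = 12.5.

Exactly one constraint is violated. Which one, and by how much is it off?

Distance(H, D) = 12.5 — off by 7.80.

V = (0.00, 0.00) ✓; VK at -47.90° ✓; |VK| = 29.60 ✓; ∠VKW = 124.3° ✓; |KW| = 19.20 ✓; ∠KWT = 122.9° ✓; |WT| = 12.20 ✓; ∠WTS = 107.4° ✓; |TS| = 15.50 ✓; ∠TSH = 137.9° ✓; |SH| = 9.099 ✓; ∠SHD = 129.0° ✓; |HD| = 4.701 ✗.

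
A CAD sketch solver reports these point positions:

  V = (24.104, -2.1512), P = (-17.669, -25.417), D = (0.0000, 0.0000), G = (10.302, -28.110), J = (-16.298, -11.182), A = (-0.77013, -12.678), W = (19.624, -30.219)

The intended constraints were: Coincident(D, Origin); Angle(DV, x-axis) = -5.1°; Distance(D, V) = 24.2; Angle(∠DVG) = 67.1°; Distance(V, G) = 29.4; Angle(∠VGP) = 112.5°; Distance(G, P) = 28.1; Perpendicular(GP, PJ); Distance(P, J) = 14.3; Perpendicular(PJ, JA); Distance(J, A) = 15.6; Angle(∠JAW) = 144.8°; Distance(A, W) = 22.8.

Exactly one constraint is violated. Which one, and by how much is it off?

Distance(A, W) = 22.8 — off by 4.10.

D = (0.00, 0.00) ✓; DV at -5.100° ✓; |DV| = 24.20 ✓; ∠DVG = 67.10° ✓; |VG| = 29.40 ✓; ∠VGP = 112.5° ✓; |GP| = 28.10 ✓; ∠(GP, PJ) = 90.00° ✓; |PJ| = 14.30 ✓; ∠(PJ, JA) = 90.00° ✓; |JA| = 15.60 ✓; ∠JAW = 144.8° ✓; |AW| = 26.90 ✗.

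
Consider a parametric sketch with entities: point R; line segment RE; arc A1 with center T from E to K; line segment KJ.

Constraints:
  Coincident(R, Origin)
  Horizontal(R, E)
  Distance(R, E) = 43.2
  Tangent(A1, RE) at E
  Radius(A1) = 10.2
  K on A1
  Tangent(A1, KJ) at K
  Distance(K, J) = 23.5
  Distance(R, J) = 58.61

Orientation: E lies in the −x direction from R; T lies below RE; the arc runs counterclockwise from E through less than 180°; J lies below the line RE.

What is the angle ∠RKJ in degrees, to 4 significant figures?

87.86°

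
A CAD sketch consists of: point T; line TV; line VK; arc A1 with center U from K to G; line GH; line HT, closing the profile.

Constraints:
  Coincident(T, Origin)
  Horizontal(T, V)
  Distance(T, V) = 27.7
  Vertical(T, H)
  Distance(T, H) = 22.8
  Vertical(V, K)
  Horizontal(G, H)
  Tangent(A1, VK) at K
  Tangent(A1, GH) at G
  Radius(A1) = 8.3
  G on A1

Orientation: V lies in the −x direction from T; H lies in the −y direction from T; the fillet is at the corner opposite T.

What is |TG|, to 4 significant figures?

29.94

The virtual corner opposite T is at (-27.70, -22.80). A1 meets VK tangentially, so UK is at right angles to VK and tangency of A1 to GH means the radius UG is perpendicular to GH, with radius 8.3, so the center U sits 8.3 in from both sides at U = (-19.40, -14.50). That places the tangent points at K = (-27.70, -14.50) on VK and G = (-19.40, -22.80) on GH. Then |TG| = |G − T| = 29.94.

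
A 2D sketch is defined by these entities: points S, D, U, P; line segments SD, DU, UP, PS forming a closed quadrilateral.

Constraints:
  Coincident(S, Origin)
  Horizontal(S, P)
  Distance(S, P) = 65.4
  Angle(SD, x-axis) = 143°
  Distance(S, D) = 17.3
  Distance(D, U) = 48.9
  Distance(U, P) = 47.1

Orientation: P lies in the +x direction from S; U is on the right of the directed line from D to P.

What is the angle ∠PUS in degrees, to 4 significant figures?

110.8°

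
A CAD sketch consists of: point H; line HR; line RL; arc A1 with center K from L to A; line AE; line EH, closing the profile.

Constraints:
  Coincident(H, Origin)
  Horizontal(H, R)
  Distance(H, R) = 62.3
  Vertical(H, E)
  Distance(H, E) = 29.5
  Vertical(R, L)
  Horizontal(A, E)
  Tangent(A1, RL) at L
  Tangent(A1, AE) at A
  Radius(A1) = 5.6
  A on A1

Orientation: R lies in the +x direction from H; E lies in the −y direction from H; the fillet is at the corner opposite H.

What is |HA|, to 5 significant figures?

63.915

H is at the origin; H and R share the same y with |HR| = 62.3 and R on the +x side, so R = (62.300, 0.0000). HE is vertical with |HE| = 29.5 and E on the −y side, so E = (0.0000, -29.500). The virtual corner opposite H is at (62.300, -29.500). The tangent condition forces KL to be normal to RL and tangency of A1 to AE means the radius KA is perpendicular to AE, with radius 5.6, so the center K sits 5.6 in from both sides at K = (56.700, -23.900). That places the tangent points at L = (62.300, -23.900) on RL and A = (56.700, -29.500) on AE. Then |HA| = |A − H| = 63.915.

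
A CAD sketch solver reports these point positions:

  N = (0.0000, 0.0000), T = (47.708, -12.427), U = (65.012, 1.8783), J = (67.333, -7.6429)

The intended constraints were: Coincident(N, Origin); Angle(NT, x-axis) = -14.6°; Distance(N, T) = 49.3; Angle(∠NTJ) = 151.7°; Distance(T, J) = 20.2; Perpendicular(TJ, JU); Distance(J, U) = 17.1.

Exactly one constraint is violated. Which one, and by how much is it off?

Distance(J, U) = 17.1 — off by 7.30.

N = (0.00, 0.00) ✓; NT at -14.60° ✓; |NT| = 49.30 ✓; ∠NTJ = 151.7° ✓; |TJ| = 20.20 ✓; ∠(TJ, JU) = 90.00° ✓; |JU| = 9.800 ✗.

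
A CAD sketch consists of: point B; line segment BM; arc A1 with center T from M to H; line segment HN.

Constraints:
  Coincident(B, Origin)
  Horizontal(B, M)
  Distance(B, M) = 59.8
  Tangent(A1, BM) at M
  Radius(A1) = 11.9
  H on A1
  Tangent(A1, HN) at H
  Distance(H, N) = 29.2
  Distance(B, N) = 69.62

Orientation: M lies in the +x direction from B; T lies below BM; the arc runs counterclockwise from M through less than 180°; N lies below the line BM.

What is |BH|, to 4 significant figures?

50.35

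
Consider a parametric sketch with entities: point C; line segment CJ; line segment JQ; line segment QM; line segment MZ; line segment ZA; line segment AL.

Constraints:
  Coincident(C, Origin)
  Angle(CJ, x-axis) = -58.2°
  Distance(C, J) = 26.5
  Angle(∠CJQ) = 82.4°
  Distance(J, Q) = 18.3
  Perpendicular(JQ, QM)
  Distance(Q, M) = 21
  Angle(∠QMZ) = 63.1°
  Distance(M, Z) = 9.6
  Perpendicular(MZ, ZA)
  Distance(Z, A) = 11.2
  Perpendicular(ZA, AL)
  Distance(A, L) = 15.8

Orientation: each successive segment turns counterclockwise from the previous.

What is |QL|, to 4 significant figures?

17.41

The perpendicularity gives ZA at right angles to MZ, so ZA runs at -23.70°; with |ZA| = 11.2, A = (21.17, -7.971). ZA is perpendicular to AL, so AL runs at 66.30°; with |AL| = 15.8, L = (27.52, 6.496). Then |QL| = |L − Q| = 17.41.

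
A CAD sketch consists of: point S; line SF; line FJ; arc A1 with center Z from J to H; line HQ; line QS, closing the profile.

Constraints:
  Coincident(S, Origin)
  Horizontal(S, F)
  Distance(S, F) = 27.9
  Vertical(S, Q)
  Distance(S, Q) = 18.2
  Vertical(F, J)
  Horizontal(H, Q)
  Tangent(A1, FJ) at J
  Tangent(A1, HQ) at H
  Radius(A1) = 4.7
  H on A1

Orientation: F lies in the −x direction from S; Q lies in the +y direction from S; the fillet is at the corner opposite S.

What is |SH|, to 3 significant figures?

29.5

S is at the origin; S and F share the same y with |SF| = 27.9 and F on the −x side, so F = (-27.9, 0.00). S and Q share the same x with |SQ| = 18.2 and Q on the +y side, so Q = (0.00, 18.2). The virtual corner opposite S is at (-27.9, 18.2). The tangent condition forces ZJ to be normal to FJ and A1 meets HQ tangentially, so ZH is at right angles to HQ, with radius 4.7, so the center Z sits 4.7 in from both sides at Z = (-23.2, 13.5). That places the tangent points at J = (-27.9, 13.5) on FJ and H = (-23.2, 18.2) on HQ. Then |SH| = |H − S| = 29.5.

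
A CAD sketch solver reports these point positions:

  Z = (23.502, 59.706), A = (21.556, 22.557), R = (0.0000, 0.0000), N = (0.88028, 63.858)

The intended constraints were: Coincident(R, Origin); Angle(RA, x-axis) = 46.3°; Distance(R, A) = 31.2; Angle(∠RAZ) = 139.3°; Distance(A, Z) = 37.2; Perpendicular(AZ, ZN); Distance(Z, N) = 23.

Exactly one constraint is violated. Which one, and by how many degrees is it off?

Perpendicular(AZ, ZN) — off by 7.40°.

R = (0.00, 0.00) ✓; RA at 46.30° ✓; |RA| = 31.20 ✓; ∠RAZ = 139.3° ✓; |AZ| = 37.20 ✓; ∠(AZ, ZN) = 82.60° ✗; |ZN| = 23.00 ✓.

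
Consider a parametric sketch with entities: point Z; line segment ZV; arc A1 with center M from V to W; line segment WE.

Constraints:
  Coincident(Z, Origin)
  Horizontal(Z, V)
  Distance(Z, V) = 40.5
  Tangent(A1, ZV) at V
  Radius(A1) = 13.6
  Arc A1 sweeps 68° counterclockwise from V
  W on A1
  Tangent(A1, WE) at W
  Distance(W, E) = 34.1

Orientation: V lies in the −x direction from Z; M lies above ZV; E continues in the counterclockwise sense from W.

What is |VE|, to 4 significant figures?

47.48

Z is at the origin; ZV is horizontal with |ZV| = 40.5 and V on the −x side, so V = (-40.50, 0.000). Since A1 is tangent to ZV there, MV ⟂ ZV, so M = V + (0, 13.6) = (-40.50, 13.60). On A1, V sits at bearing -90° from M; a 68° counterclockwise sweep puts W at bearing -22°, so W = M + 13.6·(cos -22°, sin -22°) = (-27.89, 8.505). The tangent condition forces MW to be normal to WE, so WE runs along (−sin -22°, cos -22°); with |WE| = 34.1, E = (-15.12, 40.12). Then |VE| = |E − V| = 47.48.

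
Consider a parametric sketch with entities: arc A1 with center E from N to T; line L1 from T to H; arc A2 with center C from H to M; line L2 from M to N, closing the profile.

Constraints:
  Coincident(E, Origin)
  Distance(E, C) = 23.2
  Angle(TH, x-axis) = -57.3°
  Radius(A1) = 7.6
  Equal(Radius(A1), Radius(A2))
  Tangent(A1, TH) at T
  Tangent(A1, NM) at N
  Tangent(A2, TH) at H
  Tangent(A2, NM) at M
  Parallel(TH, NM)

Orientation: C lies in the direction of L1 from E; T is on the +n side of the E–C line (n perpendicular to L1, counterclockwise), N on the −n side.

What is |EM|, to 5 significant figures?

24.413

The slot axis is L1's direction at -57.3°, so u = (cos -57.3°, sin -57.3°) = (0.54024, -0.84151) and n = (−sin -57.3°, cos -57.3°) = (0.84151, 0.54024). E is at the origin and C lies 23.2 along u from E, so C = 23.2·u = (12.534, -19.523). Tangency of A1 to both parallel lines with radius 7.6 puts T and N at E ± 7.6·n: T = (6.3955, 4.1058), N = (-6.3955, -4.1058). Equal radii place H and M the same way about C: H = C + 7.6·n = (18.929, -15.417), M = C − 7.6·n = (6.1381, -23.629). Then |EM| = |M − E| = 24.413.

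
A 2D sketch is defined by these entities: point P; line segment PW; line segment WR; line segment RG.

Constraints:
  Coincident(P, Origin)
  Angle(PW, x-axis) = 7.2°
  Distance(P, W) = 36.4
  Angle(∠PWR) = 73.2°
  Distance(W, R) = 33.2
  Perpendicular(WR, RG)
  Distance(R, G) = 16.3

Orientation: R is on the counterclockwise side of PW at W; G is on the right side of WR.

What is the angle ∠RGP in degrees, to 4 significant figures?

23.91°

∠PWR = 73.2°, so WR runs at 7.2° + (180° − 73.2°) = 114.0° from the x-axis; with |WR| = 33.2, R = W + 33.2·(cos 114.0°, sin 114.0°) = (22.61, 34.89). The perpendicularity gives RG at right angles to WR; with |RG| = 16.3 on the right of WR, G = R + 16.3·(0.9135, 0.4067) = (37.50, 41.52). Then cos ∠RGP = GR·GP / (|GR||GP|), giving 23.91°.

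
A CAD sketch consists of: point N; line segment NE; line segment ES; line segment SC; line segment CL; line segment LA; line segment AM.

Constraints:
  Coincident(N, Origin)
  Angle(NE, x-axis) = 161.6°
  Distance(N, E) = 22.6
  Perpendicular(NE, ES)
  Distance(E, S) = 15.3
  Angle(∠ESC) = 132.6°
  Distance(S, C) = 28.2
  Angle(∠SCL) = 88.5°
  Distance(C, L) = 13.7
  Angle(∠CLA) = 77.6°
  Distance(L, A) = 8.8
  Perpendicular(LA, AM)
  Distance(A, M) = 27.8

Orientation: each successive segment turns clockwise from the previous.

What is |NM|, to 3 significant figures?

46.4

∠CLA = 77.6° gives LA at -170° from the x-axis; with |LA| = 8.8, A = (5.74, 19.0). LA is perpendicular to AM, so AM runs at 100°; with |AM| = 27.8, M = (0.765, 46.4). Then |NM| = |M − N| = 46.4.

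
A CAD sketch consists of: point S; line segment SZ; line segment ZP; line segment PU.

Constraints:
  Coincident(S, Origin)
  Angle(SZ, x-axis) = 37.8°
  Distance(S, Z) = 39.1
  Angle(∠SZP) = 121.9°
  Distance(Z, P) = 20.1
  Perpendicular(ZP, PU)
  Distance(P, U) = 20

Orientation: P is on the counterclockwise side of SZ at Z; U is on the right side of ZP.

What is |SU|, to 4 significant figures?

67.02

S is at the origin; SZ runs at 37.8° with length 39.1, so Z = 39.1·(cos 37.8°, sin 37.8°) = (30.90, 23.96). ∠SZP = 121.9°, so ZP runs at 37.8° + (180° − 121.9°) = 95.90° from the x-axis; with |ZP| = 20.1, P = Z + 20.1·(cos 95.90°, sin 95.90°) = (28.83, 43.96). ZP is perpendicular to PU; with |PU| = 20.0 on the right of ZP, U = P + 20.0·(0.9947, 0.1028) = (48.72, 46.01). Then |SU| = |U − S| = 67.02.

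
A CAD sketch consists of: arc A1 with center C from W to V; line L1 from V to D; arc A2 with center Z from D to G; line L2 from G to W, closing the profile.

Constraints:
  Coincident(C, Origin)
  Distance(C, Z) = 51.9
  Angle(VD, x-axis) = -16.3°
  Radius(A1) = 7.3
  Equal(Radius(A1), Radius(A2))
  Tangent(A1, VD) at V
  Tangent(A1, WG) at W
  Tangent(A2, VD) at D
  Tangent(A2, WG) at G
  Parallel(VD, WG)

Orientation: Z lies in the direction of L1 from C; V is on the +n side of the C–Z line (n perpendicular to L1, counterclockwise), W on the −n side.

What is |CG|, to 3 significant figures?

52.4

The slot axis is L1's direction at -16.3°, so u = (cos -16.3°, sin -16.3°) = (0.960, -0.281) and n = (−sin -16.3°, cos -16.3°) = (0.281, 0.960). C is at the origin and Z lies 51.9 along u from C, so Z = 51.9·u = (49.8, -14.6). Tangency of A1 to both parallel lines with radius 7.3 puts V and W at C ± 7.3·n: V = (2.05, 7.01), W = (-2.05, -7.01). Equal radii place D and G the same way about Z: D = Z + 7.3·n = (51.9, -7.56), G = Z − 7.3·n = (47.8, -21.6). Then |CG| = |G − C| = 52.4.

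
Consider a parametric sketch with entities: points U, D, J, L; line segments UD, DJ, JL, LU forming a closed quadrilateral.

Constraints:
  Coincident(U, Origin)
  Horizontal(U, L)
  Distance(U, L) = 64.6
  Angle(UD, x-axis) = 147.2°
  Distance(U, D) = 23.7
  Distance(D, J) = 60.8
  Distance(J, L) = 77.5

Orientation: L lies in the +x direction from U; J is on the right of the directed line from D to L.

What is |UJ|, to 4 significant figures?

44.27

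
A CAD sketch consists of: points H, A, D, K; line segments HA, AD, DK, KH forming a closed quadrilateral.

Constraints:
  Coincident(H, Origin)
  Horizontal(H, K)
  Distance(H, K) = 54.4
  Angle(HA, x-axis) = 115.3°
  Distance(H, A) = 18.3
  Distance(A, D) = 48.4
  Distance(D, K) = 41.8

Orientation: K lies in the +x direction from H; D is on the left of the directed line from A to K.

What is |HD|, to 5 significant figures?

51.830

Checks: |HK| = 54.40 ✓; |HA| = 18.30 ✓; |AD| = 48.40 ✓; |DK| = 41.80 ✓.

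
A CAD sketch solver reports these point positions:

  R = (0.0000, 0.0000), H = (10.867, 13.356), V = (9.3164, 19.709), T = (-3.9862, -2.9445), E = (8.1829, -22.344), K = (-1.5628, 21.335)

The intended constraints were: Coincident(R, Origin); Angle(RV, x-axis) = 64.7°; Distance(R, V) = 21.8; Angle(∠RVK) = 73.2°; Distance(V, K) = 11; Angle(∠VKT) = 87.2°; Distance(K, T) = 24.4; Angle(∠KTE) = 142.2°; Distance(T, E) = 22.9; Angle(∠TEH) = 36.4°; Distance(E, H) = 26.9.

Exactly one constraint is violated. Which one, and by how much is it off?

Distance(E, H) = 26.9 — off by 8.90.

R = (0.00, 0.00) ✓; RV at 64.70° ✓; |RV| = 21.80 ✓; ∠RVK = 73.20° ✓; |VK| = 11.00 ✓; ∠VKT = 87.20° ✓; |KT| = 24.40 ✓; ∠KTE = 142.2° ✓; |TE| = 22.90 ✓; ∠TEH = 36.40° ✓; |EH| = 35.80 ✗.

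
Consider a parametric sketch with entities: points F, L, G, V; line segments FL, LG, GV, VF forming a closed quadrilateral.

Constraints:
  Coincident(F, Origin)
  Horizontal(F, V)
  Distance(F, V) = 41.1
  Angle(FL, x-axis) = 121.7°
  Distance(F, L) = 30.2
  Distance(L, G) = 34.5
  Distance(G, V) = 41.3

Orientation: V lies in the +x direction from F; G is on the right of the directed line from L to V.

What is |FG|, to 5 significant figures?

4.8928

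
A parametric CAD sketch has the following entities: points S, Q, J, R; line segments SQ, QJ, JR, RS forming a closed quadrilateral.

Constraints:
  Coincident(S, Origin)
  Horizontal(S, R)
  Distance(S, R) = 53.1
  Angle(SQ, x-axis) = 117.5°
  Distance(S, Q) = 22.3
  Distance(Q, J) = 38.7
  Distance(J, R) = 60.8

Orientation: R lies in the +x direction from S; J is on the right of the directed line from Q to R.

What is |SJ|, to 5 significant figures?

19.142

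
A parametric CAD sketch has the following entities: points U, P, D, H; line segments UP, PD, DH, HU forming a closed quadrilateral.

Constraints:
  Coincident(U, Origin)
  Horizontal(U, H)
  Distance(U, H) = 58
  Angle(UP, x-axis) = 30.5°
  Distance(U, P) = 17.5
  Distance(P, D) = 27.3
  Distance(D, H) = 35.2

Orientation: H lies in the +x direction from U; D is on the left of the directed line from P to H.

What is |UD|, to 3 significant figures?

44.6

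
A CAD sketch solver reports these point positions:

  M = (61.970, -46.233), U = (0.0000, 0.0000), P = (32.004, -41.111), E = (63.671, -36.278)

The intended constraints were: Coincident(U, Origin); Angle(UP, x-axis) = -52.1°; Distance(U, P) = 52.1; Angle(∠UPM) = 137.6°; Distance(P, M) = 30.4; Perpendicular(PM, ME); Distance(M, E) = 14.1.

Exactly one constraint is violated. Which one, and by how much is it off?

Distance(M, E) = 14.1 — off by 4.00.

U = (0.00, 0.00) ✓; UP at -52.10° ✓; |UP| = 52.10 ✓; ∠UPM = 137.6° ✓; |PM| = 30.40 ✓; ∠(PM, ME) = 90.00° ✓; |ME| = 10.10 ✗.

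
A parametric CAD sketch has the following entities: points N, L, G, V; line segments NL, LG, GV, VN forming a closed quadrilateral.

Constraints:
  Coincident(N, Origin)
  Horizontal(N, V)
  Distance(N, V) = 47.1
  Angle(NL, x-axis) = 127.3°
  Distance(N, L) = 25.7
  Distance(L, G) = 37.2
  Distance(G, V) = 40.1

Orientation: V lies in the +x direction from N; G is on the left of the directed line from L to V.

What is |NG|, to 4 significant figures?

36.21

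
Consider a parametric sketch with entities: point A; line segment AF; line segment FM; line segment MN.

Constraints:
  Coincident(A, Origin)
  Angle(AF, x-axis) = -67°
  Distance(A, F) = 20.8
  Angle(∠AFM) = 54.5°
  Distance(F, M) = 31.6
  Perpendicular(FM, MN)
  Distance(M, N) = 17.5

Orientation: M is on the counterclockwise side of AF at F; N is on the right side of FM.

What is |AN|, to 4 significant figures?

39.58

A is at the origin; AF runs at -67.0° with length 20.8, so F = 20.8·(cos -67.0°, sin -67.0°) = (8.127, -19.15). ∠AFM = 54.5°, so FM runs at -67.0° + (180° − 54.5°) = 58.50° from the x-axis; with |FM| = 31.6, M = F + 31.6·(cos 58.50°, sin 58.50°) = (24.64, 7.797). FM is perpendicular to MN; with |MN| = 17.5 on the right of FM, N = M + 17.5·(0.8526, -0.5225) = (39.56, -1.347). Then |AN| = |N − A| = 39.58.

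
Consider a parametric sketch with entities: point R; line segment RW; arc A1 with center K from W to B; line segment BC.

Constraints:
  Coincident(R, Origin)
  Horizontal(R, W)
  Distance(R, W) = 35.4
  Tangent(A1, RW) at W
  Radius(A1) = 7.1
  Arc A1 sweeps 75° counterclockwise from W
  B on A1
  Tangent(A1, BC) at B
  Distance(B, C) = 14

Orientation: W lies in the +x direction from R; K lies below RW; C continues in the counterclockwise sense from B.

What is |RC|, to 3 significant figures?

31.2

R is at the origin; RW is horizontal with |RW| = 35.4 and W on the +x side, so W = (35.4, 0.00). Tangency of A1 to RW means the radius KW is perpendicular to RW, so K = W + (0, -7.1) = (35.4, -7.10). On A1, W sits at bearing 90° from K; a 75° counterclockwise sweep puts B at bearing 165°, so B = K + 7.1·(cos 165°, sin 165°) = (28.5, -5.26). A1 meets BC tangentially, so KB is at right angles to BC, so BC runs along (−sin 165°, cos 165°); with |BC| = 14.0, C = (24.9, -18.8). Then |RC| = |C − R| = 31.2.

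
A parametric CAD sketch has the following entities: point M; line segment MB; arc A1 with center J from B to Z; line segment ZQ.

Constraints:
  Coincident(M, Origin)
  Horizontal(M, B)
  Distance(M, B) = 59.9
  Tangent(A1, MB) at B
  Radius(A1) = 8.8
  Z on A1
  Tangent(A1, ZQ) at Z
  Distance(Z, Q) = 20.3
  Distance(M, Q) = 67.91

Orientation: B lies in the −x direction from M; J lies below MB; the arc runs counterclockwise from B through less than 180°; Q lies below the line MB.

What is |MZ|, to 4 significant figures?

69.13

Checks: |JZ| = 8.800 ✓; ∠(JZ, ZQ) = 90.00° ✓; |ZQ| = 20.30 ✓; |MQ| = 67.91 ✓.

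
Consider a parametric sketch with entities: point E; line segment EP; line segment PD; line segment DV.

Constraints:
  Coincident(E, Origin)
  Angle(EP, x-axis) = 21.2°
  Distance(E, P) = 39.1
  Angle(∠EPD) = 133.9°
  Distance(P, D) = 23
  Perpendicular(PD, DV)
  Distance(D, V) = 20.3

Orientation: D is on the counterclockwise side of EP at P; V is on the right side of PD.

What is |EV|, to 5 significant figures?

69.720

E is at the origin; EP runs at 21.2° with length 39.1, so P = 39.1·(cos 21.2°, sin 21.2°) = (36.454, 14.140). ∠EPD = 133.9°, so PD runs at 21.2° + (180° − 133.9°) = 67.300° from the x-axis; with |PD| = 23.0, D = P + 23.0·(cos 67.300°, sin 67.300°) = (45.330, 35.358). PD ⟂ DV; with |DV| = 20.3 on the right of PD, V = D + 20.3·(0.92254, -0.38591) = (64.057, 27.524). Then |EV| = |V − E| = 69.720.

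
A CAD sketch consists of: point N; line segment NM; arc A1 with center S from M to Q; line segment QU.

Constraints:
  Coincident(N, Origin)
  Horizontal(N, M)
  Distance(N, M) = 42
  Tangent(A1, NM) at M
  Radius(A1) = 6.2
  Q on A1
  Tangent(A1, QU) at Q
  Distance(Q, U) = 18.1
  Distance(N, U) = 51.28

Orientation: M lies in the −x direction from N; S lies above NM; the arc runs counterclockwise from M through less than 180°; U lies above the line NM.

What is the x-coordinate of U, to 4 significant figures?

-44.69

N is at the origin; NM is horizontal with |NM| = 42.0 and M on the −x side, so M = (-42.00, 0.000). Since A1 is tangent to NM there, SM ⟂ NM, so S = M + (0, 6.2) = (-42.00, 6.200). Since SQ ⟂ QU (tangency), |SU| = √(6.2² + 18.1²) = 19.13 regardless of where Q sits on A1. So U lies on both circle(N, 51.28) and circle(S, 19.13); the above-NM intersection is U = (-44.69, 25.14). Q is the foot of the tangent from U: Q = (-36.48, 9.015).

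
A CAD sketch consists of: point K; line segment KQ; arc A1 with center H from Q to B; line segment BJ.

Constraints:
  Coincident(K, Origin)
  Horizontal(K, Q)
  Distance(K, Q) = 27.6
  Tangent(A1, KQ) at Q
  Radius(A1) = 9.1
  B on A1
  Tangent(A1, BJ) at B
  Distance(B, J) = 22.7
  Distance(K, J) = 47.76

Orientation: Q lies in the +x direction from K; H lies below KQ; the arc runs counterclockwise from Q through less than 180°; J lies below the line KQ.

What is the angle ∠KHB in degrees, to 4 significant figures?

57.99°

Checks: |HB| = 9.100 ✓; ∠(HB, BJ) = 90.00° ✓; |BJ| = 22.70 ✓; |KJ| = 47.76 ✓.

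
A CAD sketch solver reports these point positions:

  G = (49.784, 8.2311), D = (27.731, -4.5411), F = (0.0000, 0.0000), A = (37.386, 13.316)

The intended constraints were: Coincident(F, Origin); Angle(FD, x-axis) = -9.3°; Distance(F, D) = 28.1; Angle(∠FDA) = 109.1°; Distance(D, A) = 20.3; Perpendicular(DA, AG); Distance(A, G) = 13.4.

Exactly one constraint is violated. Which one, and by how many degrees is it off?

Perpendicular(DA, AG) — off by 6.10°.

F = (0.00, 0.00) ✓; FD at -9.300° ✓; |FD| = 28.10 ✓; ∠FDA = 109.1° ✓; |DA| = 20.30 ✓; ∠(DA, AG) = 83.90° ✗; |AG| = 13.40 ✓.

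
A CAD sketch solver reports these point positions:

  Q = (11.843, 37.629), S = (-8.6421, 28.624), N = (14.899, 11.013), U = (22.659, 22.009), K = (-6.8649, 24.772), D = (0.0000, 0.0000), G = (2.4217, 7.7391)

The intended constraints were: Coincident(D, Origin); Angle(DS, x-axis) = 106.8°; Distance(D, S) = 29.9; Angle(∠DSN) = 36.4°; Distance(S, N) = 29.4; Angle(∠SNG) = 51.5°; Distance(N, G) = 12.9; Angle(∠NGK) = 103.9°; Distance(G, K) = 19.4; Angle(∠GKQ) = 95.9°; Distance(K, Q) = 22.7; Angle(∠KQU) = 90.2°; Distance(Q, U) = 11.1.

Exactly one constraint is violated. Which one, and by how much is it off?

Distance(Q, U) = 11.1 — off by 7.90.

D = (0.00, 0.00) ✓; DS at 106.8° ✓; |DS| = 29.90 ✓; ∠DSN = 36.40° ✓; |SN| = 29.40 ✓; ∠SNG = 51.50° ✓; |NG| = 12.90 ✓; ∠NGK = 103.9° ✓; |GK| = 19.40 ✓; ∠GKQ = 95.90° ✓; |KQ| = 22.70 ✓; ∠KQU = 90.20° ✓; |QU| = 19.00 ✗.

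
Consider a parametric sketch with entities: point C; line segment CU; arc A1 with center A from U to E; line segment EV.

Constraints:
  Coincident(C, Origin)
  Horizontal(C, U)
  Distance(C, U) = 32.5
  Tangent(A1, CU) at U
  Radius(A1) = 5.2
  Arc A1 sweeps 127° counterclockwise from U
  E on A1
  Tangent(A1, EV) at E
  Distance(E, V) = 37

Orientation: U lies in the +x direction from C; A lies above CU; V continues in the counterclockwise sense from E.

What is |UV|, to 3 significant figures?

42.0

C is at the origin; CU is horizontal with |CU| = 32.5 and U on the +x side, so U = (32.5, 0.00). The tangent condition forces AU to be normal to CU, so A = U + (0, 5.2) = (32.5, 5.20). On A1, U sits at bearing -90° from A; a 127° counterclockwise sweep puts E at bearing 37°, so E = A + 5.2·(cos 37°, sin 37°) = (36.7, 8.33). The tangent condition forces AE to be normal to EV, so EV runs along (−sin 37°, cos 37°); with |EV| = 37.0, V = (14.4, 37.9). Then |UV| = |V − U| = 42.0.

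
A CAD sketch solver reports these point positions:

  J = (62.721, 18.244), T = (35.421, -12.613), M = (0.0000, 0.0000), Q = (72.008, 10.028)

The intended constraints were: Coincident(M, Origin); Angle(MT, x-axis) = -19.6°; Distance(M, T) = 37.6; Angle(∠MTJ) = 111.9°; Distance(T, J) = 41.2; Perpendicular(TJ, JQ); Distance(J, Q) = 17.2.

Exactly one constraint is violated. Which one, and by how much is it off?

Distance(J, Q) = 17.2 — off by 4.80.

M = (0.00, 0.00) ✓; MT at -19.60° ✓; |MT| = 37.60 ✓; ∠MTJ = 111.9° ✓; |TJ| = 41.20 ✓; ∠(TJ, JQ) = 90.00° ✓; |JQ| = 12.40 ✗.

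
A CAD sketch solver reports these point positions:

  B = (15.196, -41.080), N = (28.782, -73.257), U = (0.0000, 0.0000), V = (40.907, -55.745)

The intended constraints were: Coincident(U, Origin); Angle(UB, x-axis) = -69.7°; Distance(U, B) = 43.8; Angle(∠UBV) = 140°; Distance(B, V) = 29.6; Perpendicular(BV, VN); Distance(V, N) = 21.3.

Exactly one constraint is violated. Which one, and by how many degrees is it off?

Perpendicular(BV, VN) — off by 5.00°.

U = (0.00, 0.00) ✓; UB at -69.70° ✓; |UB| = 43.80 ✓; ∠UBV = 140.0° ✓; |BV| = 29.60 ✓; ∠(BV, VN) = 95.00° ✗; |VN| = 21.30 ✓.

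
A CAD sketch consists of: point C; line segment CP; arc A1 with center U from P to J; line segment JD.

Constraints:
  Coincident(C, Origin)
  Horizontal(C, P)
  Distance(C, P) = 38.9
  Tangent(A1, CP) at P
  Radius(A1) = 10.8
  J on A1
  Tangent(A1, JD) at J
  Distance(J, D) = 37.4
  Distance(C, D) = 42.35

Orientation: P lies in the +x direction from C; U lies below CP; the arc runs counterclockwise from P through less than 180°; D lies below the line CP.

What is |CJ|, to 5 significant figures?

29.767

Checks: |CP| = 38.90 ✓; |UJ| = 10.80 ✓; ∠(UJ, JD) = 90.00° ✓; |JD| = 37.40 ✓; |CD| = 42.35 ✓.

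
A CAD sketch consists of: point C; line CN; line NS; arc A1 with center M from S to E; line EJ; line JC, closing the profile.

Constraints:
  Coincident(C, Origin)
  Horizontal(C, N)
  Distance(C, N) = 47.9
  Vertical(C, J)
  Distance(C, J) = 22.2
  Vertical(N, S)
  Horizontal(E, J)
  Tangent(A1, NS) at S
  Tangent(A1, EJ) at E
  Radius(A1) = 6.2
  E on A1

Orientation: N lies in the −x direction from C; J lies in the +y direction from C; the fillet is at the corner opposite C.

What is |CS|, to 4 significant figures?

50.50

The virtual corner opposite C is at (-47.90, 22.20). A1 meets NS tangentially, so MS is at right angles to NS and A1 meets EJ tangentially, so ME is at right angles to EJ, with radius 6.2, so the center M sits 6.2 in from both sides at M = (-41.70, 16.00). That places the tangent points at S = (-47.90, 16.00) on NS and E = (-41.70, 22.20) on EJ. Then |CS| = |S − C| = 50.50.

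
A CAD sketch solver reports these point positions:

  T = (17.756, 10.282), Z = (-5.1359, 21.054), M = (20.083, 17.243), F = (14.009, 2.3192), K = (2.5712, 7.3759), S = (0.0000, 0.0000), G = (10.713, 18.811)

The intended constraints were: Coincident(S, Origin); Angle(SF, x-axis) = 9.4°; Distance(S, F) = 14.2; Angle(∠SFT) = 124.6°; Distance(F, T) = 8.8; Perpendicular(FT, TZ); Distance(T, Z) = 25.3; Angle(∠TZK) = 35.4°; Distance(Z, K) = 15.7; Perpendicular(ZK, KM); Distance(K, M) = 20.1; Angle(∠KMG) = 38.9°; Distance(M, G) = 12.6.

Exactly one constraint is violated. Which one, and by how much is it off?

Distance(M, G) = 12.6 — off by 3.10.

S = (0.00, 0.00) ✓; SF at 9.400° ✓; |SF| = 14.20 ✓; ∠SFT = 124.6° ✓; |FT| = 8.800 ✓; ∠(FT, TZ) = 90.00° ✓; |TZ| = 25.30 ✓; ∠TZK = 35.40° ✓; |ZK| = 15.70 ✓; ∠(ZK, KM) = 90.00° ✓; |KM| = 20.10 ✓; ∠KMG = 38.90° ✓; |MG| = 9.500 ✗.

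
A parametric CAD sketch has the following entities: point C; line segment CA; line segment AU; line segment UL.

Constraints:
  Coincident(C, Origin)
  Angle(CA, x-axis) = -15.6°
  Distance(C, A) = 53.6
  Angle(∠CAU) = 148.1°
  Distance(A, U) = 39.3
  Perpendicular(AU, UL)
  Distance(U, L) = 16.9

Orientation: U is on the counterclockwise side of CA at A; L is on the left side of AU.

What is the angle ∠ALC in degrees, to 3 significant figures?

30.9°

C is at the origin; CA runs at -15.6° with length 53.6, so A = 53.6·(cos -15.6°, sin -15.6°) = (51.6, -14.4). ∠CAU = 148.1°, so AU runs at -15.6° + (180° − 148.1°) = 16.3° from the x-axis; with |AU| = 39.3, U = A + 39.3·(cos 16.3°, sin 16.3°) = (89.3, -3.38). AU ⟂ UL; with |UL| = 16.9 on the left of AU, L = U + 16.9·(-0.281, 0.960) = (84.6, 12.8). Then cos ∠ALC = LA·LC / (|LA||LC|), giving 30.9°.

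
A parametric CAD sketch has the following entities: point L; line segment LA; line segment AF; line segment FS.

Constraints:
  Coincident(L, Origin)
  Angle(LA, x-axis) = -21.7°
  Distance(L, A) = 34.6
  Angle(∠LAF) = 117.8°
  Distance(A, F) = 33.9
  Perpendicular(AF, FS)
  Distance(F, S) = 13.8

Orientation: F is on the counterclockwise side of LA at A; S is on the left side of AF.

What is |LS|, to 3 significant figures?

52.8

L is at the origin; LA runs at -21.7° with length 34.6, so A = 34.6·(cos -21.7°, sin -21.7°) = (32.1, -12.8). ∠LAF = 117.8°, so AF runs at -21.7° + (180° − 117.8°) = 40.5° from the x-axis; with |AF| = 33.9, F = A + 33.9·(cos 40.5°, sin 40.5°) = (57.9, 9.22). AF is perpendicular to FS; with |FS| = 13.8 on the left of AF, S = F + 13.8·(-0.649, 0.760) = (49.0, 19.7). Then |LS| = |S − L| = 52.8.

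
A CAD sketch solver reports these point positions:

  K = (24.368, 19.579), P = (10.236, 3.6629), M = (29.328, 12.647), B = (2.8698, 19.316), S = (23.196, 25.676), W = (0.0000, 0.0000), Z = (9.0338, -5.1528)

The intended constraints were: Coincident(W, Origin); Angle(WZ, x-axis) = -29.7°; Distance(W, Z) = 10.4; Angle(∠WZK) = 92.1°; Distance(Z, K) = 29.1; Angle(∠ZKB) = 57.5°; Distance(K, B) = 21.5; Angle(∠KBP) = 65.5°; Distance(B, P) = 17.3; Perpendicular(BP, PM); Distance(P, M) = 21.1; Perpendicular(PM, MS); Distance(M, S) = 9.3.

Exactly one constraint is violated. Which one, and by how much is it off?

Distance(M, S) = 9.3 — off by 5.10.

W = (0.00, 0.00) ✓; WZ at -29.70° ✓; |WZ| = 10.40 ✓; ∠WZK = 92.10° ✓; |ZK| = 29.10 ✓; ∠ZKB = 57.50° ✓; |KB| = 21.50 ✓; ∠KBP = 65.50° ✓; |BP| = 17.30 ✓; ∠(BP, PM) = 90.00° ✓; |PM| = 21.10 ✓; ∠(PM, MS) = 90.00° ✓; |MS| = 14.40 ✗.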